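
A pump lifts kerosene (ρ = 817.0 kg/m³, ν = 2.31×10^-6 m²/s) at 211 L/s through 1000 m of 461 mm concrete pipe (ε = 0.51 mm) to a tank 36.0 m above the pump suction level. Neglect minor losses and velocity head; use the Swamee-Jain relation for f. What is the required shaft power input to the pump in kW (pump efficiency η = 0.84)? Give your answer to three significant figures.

V = 4Q/(πD²) = 1.264 m/s; Re = 2.52×10^5; ε/D = 0.00111; f = 0.02134
h_f = f(L/D)V²/2g = 3.771 m
Total head H = z + h_f = 36.0 + 3.771 = 39.77 m
P_hyd = ρgQH = 817.0·9.81·0.211·39.77 = 67.26 kW
P_shaft = P_hyd/η = 67.26/0.84 = 80.07 kW

P_shaft ≈ 80.1 kW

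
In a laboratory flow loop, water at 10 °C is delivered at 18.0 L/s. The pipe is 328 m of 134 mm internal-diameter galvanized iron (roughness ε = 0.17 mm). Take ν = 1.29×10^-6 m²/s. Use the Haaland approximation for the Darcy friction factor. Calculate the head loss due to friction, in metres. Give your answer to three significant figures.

V = 4Q/(πD²) = 4·0.0180/(π·0.134²) = 1.276 m/s
Re = VD/ν = 1.276·0.134/1.29×10^-6 = 1.33×10^5 → turbulent
ε/D = 0.17/134 = 0.00127
Haaland: f = 0.02241
h_f = f(L/D)V²/(2g) = 0.02241·(328/0.134)·1.276²/(2·9.81) = 4.555 m

h_f ≈ 4.56 m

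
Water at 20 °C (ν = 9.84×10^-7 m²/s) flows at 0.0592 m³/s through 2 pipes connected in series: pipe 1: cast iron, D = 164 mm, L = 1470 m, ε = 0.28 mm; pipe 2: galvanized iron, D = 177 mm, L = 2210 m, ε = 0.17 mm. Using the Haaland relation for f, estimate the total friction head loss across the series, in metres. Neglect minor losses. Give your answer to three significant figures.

H ≈ 156 m

Pipe 1: V = 2.802 m/s, Re = 4.67×10^5, ε/D = 0.00171, f = 0.02289, h_1 = f(L/D)V²/2g = 82.15 m
Pipe 2: V = 2.406 m/s, Re = 4.33×10^5, ε/D = 9.60×10^-4, f = 0.02010, h_2 = f(L/D)V²/2g = 74.04 m
Series → Q common, losses add: H = Σh = 156.2 m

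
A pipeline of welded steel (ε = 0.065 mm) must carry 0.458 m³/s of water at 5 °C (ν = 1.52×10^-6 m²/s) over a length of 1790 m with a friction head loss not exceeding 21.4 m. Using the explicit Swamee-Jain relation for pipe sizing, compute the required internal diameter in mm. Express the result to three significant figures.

D ≈ 465 mm

Swamee-Jain (Type III): D = 0.66·[ε^1.25·(LQ²/(gh_f))^4.75 + ν·Q^9.4·(L/(gh_f))^5.2]^0.04
LQ²/(gh_f) = 1.789; L/(gh_f) = 8.526
Term 1 = ε^1.25·(…)^4.75 = 9.24×10^-5; Term 2 = ν·Q^9.4·(…)^5.2 = 6.82×10^-5
D = 0.66·(9.24×10^-5 + 6.82×10^-5)^0.04 = 0.4653 m = 465 mm
Check: V = 2.69 m/s, Re = 8.24×10^5, f = 0.01426, h_f = 20.3 m ≈ 21.4 m ✓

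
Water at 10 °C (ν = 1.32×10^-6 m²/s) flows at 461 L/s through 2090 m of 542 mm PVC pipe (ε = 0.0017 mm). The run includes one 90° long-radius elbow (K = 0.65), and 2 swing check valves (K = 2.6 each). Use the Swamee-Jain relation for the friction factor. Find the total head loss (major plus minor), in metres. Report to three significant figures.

H_L ≈ 10.7 m

V = 4Q/(πD²) = 1.998 m/s; V²/2g = 0.2035 m
Re = 8.20×10^5, ε/D = 3.14×10^-6 → f = 0.01207 (Swamee-Jain)
Major: h_f = f(L/D)·V²/2g = 0.01207·3856·0.2035 = 9.473 m
Minor: ΣK = 5.85; h_m = ΣK·V²/2g = 1.190 m
Total H_L = 9.473 + 1.190 = 10.66 m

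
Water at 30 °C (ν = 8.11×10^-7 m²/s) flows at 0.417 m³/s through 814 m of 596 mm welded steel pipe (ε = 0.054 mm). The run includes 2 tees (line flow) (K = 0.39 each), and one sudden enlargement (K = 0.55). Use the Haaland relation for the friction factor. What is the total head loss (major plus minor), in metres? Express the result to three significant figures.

V = 4Q/(πD²) = 1.495 m/s; V²/2g = 0.1139 m
Re = 1.10×10^6, ε/D = 9.06×10^-5 → f = 0.01308 (Haaland)
Major: h_f = f(L/D)·V²/2g = 0.01308·1366·0.1139 = 2.035 m
Minor: ΣK = 1.33; h_m = ΣK·V²/2g = 0.1514 m
Total H_L = 2.035 + 0.1514 = 2.186 m

H_L ≈ 2.19 m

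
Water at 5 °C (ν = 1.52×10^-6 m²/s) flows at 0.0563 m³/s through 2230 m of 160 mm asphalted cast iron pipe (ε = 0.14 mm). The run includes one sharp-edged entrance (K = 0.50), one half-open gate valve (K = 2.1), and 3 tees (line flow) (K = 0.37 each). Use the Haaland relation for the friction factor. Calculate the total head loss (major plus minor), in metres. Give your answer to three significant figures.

H_L ≈ 113 m

V = 4Q/(πD²) = 2.800 m/s; V²/2g = 0.3996 m
Re = 2.95×10^5, ε/D = 8.75×10^-4 → f = 0.02000 (Haaland)
Major: h_f = f(L/D)·V²/2g = 0.02000·13938·0.3996 = 111.4 m
Minor: ΣK = 3.71; h_m = ΣK·V²/2g = 1.483 m
Total H_L = 111.4 + 1.483 = 112.9 m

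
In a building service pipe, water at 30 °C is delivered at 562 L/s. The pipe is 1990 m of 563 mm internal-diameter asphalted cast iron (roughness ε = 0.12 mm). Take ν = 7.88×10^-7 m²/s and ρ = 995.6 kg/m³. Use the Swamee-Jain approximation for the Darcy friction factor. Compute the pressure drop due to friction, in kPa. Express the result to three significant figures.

Δp ≈ 131 kPa

V = 4Q/(πD²) = 4·0.562/(π·0.563²) = 2.258 m/s
Re = VD/ν = 2.258·0.563/7.88×10^-7 = 1.61×10^6 → turbulent
ε/D = 0.12/563 = 2.13×10^-4
Swamee-Jain: f = 0.01459
h_f = f(L/D)V²/(2g) = 0.01459·(1990/0.563)·2.258²/(2·9.81) = 13.39 m
Δp = ρg·h_f = 995.6·9.81·13.39 = 130.8 kPa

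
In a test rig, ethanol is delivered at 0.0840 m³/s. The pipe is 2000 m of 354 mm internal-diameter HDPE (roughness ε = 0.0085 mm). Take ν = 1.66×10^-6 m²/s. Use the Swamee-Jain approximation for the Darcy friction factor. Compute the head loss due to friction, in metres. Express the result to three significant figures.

h_f ≈ 3.36 m

V = 4Q/(πD²) = 4·0.0840/(π·0.354²) = 0.8535 m/s
Re = VD/ν = 0.8535·0.354/1.66×10^-6 = 1.82×10^5 → turbulent
ε/D = 0.0085/354 = 2.40×10^-5
Swamee-Jain: f = 0.01603
h_f = f(L/D)V²/(2g) = 0.01603·(2000/0.354)·0.8535²/(2·9.81) = 3.362 m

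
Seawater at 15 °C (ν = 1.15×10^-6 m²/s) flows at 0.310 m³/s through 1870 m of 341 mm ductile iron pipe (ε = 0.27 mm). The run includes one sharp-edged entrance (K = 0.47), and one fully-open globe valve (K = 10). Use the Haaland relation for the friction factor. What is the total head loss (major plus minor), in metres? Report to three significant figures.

H_L ≈ 67.1 m

V = 4Q/(πD²) = 3.394 m/s; V²/2g = 0.5873 m
Re = 1.01×10^6, ε/D = 7.92×10^-4 → f = 0.01892 (Haaland)
Major: h_f = f(L/D)·V²/2g = 0.01892·5484·0.5873 = 60.92 m
Minor: ΣK = 10.5; h_m = ΣK·V²/2g = 6.149 m
Total H_L = 60.92 + 6.149 = 67.07 m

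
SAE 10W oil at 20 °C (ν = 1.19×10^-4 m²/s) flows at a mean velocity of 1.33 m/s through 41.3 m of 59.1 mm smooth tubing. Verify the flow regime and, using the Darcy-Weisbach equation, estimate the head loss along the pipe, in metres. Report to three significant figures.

h_f ≈ 6.10 m

Re = VD/ν = 1.33·0.05910/1.19×10^-4 = 661 → laminar (Re < 2300)
f = 64/Re = 0.09689
h_f = f(L/D)V²/(2g) = 0.09689·(41.3/0.05910)·1.33²/(2·9.81) = 6.105 m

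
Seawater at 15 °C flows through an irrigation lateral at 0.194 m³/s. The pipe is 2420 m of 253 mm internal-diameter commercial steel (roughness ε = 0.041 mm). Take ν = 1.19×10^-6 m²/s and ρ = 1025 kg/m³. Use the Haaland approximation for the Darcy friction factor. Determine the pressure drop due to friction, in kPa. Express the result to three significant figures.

V = 4Q/(πD²) = 4·0.194/(π·0.253²) = 3.859 m/s
Re = VD/ν = 3.859·0.253/1.19×10^-6 = 8.20×10^5 → turbulent
ε/D = 0.041/253 = 1.62×10^-4
Haaland: f = 0.01434
h_f = f(L/D)V²/(2g) = 0.01434·(2420/0.253)·3.859²/(2·9.81) = 104.1 m
Δp = ρg·h_f = 1025·9.81·104.1 = 1047 kPa

Δp ≈ 1050 kPa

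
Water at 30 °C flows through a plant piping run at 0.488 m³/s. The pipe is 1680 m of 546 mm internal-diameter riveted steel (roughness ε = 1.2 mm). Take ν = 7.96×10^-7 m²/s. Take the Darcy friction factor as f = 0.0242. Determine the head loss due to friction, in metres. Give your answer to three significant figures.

h_f ≈ 16.5 m

V = 4Q/(πD²) = 4·0.488/(π·0.546²) = 2.084 m/s
h_f = f(L/D)V²/(2g) = 0.02420·(1680/0.546)·2.084²/(2·9.81) = 16.49 m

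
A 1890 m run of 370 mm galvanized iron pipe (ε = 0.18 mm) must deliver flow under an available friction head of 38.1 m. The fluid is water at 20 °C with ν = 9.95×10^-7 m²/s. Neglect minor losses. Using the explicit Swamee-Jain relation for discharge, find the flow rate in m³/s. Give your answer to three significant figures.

Q ≈ 0.315 m³/s

Swamee-Jain (Type II): Q = -0.965·√(gD⁵h_f/L)·ln[ε/(3.7D) + √(3.17ν²L/(gD³h_f))]
√(gD⁵h_f/L) = √(9.81·0.370⁵·38.1/1890) = 0.03703
ε/(3.7D) = 1.31×10^-4; √(3.17ν²L/(gD³h_f)) = 1.77×10^-5
Q = -0.965·0.03703·ln(1.492×10^-4) = 0.3148 m³/s
Check: V = 2.93 m/s, Re = 1.09×10^6, f = 0.01717, h_f = 38.3 m ≈ 38.1 m ✓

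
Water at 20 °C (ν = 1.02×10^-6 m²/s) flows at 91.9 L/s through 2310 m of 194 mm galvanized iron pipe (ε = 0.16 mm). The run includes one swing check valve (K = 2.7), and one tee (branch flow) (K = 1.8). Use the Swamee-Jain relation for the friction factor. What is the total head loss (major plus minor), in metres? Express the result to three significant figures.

H_L ≈ 116 m

V = 4Q/(πD²) = 3.109 m/s; V²/2g = 0.4927 m
Re = 5.91×10^5, ε/D = 8.25×10^-4 → f = 0.01944 (Swamee-Jain)
Major: h_f = f(L/D)·V²/2g = 0.01944·11907·0.4927 = 114.1 m
Minor: ΣK = 4.50; h_m = ΣK·V²/2g = 2.217 m
Total H_L = 114.1 + 2.217 = 116.3 m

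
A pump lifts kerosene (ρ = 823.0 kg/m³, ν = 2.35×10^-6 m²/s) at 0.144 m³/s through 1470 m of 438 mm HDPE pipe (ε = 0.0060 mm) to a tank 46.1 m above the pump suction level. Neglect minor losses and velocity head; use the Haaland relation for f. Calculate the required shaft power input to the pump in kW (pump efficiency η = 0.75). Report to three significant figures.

P_shaft ≈ 75.3 kW

V = 4Q/(πD²) = 0.9557 m/s; Re = 1.78×10^5; ε/D = 1.37×10^-5; f = 0.01593
h_f = f(L/D)V²/2g = 2.489 m
Total head H = z + h_f = 46.1 + 2.489 = 48.59 m
P_hyd = ρgQH = 823.0·9.81·0.144·48.59 = 56.49 kW
P_shaft = P_hyd/η = 56.49/0.75 = 75.32 kW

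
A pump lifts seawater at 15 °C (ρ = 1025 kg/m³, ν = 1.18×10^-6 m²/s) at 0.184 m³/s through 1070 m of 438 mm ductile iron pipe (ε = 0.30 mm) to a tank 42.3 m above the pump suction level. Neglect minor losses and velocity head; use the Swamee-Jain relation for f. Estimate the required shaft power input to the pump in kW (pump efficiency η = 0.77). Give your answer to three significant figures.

P_shaft ≈ 110 kW

V = 4Q/(πD²) = 1.221 m/s; Re = 4.53×10^5; ε/D = 6.85×10^-4; f = 0.01892
h_f = f(L/D)V²/2g = 3.513 m
Total head H = z + h_f = 42.3 + 3.513 = 45.81 m
P_hyd = ρgQH = 1025·9.81·0.184·45.81 = 84.76 kW
P_shaft = P_hyd/η = 84.76/0.77 = 110.1 kW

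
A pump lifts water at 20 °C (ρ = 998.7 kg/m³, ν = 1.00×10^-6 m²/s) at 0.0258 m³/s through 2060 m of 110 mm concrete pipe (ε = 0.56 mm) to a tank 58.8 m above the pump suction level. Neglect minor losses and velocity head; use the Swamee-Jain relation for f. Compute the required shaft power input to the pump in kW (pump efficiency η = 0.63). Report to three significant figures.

P_shaft ≈ 111 kW

V = 4Q/(πD²) = 2.715 m/s; Re = 2.99×10^5; ε/D = 0.00509; f = 0.03098
h_f = f(L/D)V²/2g = 218.0 m
Total head H = z + h_f = 58.8 + 218.0 = 276.8 m
P_hyd = ρgQH = 998.7·9.81·0.0258·276.8 = 69.96 kW
P_shaft = P_hyd/η = 69.96/0.63 = 111.0 kW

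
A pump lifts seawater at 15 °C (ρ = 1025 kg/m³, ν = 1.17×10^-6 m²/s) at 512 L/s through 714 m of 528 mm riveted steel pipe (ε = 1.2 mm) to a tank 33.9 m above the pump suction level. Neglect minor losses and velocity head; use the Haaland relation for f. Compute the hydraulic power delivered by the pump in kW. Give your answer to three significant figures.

P_hyd ≈ 222 kW

V = 4Q/(πD²) = 2.338 m/s; Re = 1.06×10^6; ε/D = 0.00227; f = 0.02443
h_f = f(L/D)V²/2g = 9.206 m
Total head H = z + h_f = 33.9 + 9.206 = 43.11 m
P_hyd = ρgQH = 1025·9.81·0.512·43.11 = 221.9 kW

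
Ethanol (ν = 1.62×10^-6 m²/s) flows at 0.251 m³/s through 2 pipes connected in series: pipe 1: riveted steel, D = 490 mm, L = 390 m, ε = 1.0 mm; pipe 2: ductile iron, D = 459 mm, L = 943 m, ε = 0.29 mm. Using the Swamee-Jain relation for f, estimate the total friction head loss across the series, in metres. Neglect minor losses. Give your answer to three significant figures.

Pipe 1: V = 1.331 m/s, Re = 4.03×10^5, ε/D = 0.00204, f = 0.02412, h_1 = f(L/D)V²/2g = 1.734 m
Pipe 2: V = 1.517 m/s, Re = 4.30×10^5, ε/D = 6.32×10^-4, f = 0.01868, h_2 = f(L/D)V²/2g = 4.501 m
Series → Q common, losses add: H = Σh = 6.234 m

H ≈ 6.23 m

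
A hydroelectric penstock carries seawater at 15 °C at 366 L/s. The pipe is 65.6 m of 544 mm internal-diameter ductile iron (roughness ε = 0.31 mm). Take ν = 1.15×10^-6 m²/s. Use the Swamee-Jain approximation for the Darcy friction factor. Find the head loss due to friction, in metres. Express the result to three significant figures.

V = 4Q/(πD²) = 4·0.366/(π·0.544²) = 1.575 m/s
Re = VD/ν = 1.575·0.544/1.15×10^-6 = 7.45×10^5 → turbulent
ε/D = 0.31/544 = 5.70×10^-4
Swamee-Jain: f = 0.01791
h_f = f(L/D)V²/(2g) = 0.01791·(65.6/0.544)·1.575²/(2·9.81) = 0.2730 m

h_f ≈ 0.273 m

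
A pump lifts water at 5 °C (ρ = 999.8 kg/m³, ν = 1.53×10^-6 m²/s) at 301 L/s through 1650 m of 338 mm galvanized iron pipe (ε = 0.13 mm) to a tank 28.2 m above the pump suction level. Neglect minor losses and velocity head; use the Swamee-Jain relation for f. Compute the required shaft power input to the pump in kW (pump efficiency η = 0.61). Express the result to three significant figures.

V = 4Q/(πD²) = 3.355 m/s; Re = 7.41×10^5; ε/D = 3.85×10^-4; f = 0.01666
h_f = f(L/D)V²/2g = 46.66 m
Total head H = z + h_f = 28.2 + 46.66 = 74.86 m
P_hyd = ρgQH = 999.8·9.81·0.301·74.86 = 221.0 kW
P_shaft = P_hyd/η = 221.0/0.61 = 362.3 kW

P_shaft ≈ 362 kW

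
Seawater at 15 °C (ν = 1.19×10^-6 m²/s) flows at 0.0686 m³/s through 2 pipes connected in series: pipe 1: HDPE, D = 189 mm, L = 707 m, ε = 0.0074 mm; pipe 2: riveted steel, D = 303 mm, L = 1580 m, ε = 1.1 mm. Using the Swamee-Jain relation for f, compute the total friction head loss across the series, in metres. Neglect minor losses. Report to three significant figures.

Pipe 1: V = 2.445 m/s, Re = 3.88×10^5, ε/D = 3.92×10^-5, f = 0.01422, h_1 = f(L/D)V²/2g = 16.21 m
Pipe 2: V = 0.9514 m/s, Re = 2.42×10^5, ε/D = 0.00363, f = 0.02828, h_2 = f(L/D)V²/2g = 6.802 m
Series → Q common, losses add: H = Σh = 23.01 m

H ≈ 23.0 m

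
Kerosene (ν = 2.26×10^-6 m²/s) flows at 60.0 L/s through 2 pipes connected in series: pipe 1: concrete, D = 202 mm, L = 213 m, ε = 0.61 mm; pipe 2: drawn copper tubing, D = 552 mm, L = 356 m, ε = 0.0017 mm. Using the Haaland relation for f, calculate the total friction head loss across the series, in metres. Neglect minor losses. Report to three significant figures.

H ≈ 5.12 m

Pipe 1: V = 1.872 m/s, Re = 1.67×10^5, ε/D = 0.00302, f = 0.02698, h_1 = f(L/D)V²/2g = 5.082 m
Pipe 2: V = 0.2507 m/s, Re = 6.12×10^4, ε/D = 3.08×10^-6, f = 0.01981, h_2 = f(L/D)V²/2g = 0.04093 m
Series → Q common, losses add: H = Σh = 5.123 m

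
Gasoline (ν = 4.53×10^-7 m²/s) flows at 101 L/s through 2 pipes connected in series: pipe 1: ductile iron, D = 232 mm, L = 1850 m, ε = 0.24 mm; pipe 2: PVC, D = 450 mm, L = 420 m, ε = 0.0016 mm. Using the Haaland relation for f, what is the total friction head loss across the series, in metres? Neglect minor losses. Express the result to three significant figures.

H ≈ 46.8 m

Pipe 1: V = 2.389 m/s, Re = 1.22×10^6, ε/D = 0.00103, f = 0.02005, h_1 = f(L/D)V²/2g = 46.52 m
Pipe 2: V = 0.6350 m/s, Re = 6.31×10^5, ε/D = 3.56×10^-6, f = 0.01258, h_2 = f(L/D)V²/2g = 0.2414 m
Series → Q common, losses add: H = Σh = 46.76 m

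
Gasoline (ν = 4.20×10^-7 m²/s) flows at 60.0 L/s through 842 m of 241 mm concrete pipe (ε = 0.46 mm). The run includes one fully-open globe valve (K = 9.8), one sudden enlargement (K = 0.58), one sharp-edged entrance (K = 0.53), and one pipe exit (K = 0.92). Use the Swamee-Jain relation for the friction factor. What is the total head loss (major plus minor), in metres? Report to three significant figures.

V = 4Q/(πD²) = 1.315 m/s; V²/2g = 0.08818 m
Re = 7.55×10^5, ε/D = 0.00191 → f = 0.02348 (Swamee-Jain)
Major: h_f = f(L/D)·V²/2g = 0.02348·3494·0.08818 = 7.232 m
Minor: ΣK = 11.8; h_m = ΣK·V²/2g = 1.043 m
Total H_L = 7.232 + 1.043 = 8.275 m

H_L ≈ 8.28 m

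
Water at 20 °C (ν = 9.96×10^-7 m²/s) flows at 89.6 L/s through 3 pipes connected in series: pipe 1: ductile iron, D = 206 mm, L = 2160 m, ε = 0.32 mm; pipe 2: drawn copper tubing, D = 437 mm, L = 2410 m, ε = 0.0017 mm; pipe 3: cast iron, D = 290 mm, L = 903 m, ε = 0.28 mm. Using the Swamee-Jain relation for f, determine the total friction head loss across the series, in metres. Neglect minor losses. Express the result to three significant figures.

Pipe 1: V = 2.688 m/s, Re = 5.56×10^5, ε/D = 0.00155, f = 0.02243, h_1 = f(L/D)V²/2g = 86.63 m
Pipe 2: V = 0.5974 m/s, Re = 2.62×10^5, ε/D = 3.89×10^-6, f = 0.01479, h_2 = f(L/D)V²/2g = 1.483 m
Pipe 3: V = 1.357 m/s, Re = 3.95×10^5, ε/D = 9.66×10^-4, f = 0.02037, h_3 = f(L/D)V²/2g = 5.948 m
Series → Q common, losses add: H = Σh = 94.06 m

H ≈ 94.1 m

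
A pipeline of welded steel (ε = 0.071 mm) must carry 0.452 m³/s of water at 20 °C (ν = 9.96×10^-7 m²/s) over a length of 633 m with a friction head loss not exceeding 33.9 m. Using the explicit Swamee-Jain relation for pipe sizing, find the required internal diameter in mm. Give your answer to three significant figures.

D ≈ 345 mm

Swamee-Jain (Type III): D = 0.66·[ε^1.25·(LQ²/(gh_f))^4.75 + ν·Q^9.4·(L/(gh_f))^5.2]^0.04
LQ²/(gh_f) = 0.3889; L/(gh_f) = 1.903
Term 1 = ε^1.25·(…)^4.75 = 7.34×10^-8; Term 2 = ν·Q^9.4·(…)^5.2 = 1.62×10^-8
D = 0.66·(7.34×10^-8 + 1.62×10^-8)^0.04 = 0.3449 m = 345 mm
Check: V = 4.84 m/s, Re = 1.68×10^6, f = 0.01448, h_f = 31.7 m ≈ 33.9 m ✓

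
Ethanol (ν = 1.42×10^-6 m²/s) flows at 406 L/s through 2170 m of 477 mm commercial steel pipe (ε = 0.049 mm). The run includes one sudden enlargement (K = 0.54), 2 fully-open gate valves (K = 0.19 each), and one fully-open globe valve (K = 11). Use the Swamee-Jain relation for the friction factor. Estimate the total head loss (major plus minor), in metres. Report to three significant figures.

H_L ≈ 19.7 m

V = 4Q/(πD²) = 2.272 m/s; V²/2g = 0.2631 m
Re = 7.63×10^5, ε/D = 1.03×10^-4 → f = 0.01387 (Swamee-Jain)
Major: h_f = f(L/D)·V²/2g = 0.01387·4549·0.2631 = 16.61 m
Minor: ΣK = 11.9; h_m = ΣK·V²/2g = 3.136 m
Total H_L = 16.61 + 3.136 = 19.74 m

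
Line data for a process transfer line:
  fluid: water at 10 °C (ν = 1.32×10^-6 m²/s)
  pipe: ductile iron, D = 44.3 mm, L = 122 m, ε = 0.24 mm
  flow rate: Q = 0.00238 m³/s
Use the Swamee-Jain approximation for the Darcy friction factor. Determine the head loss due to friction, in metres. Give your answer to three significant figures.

V = 4Q/(πD²) = 4·0.00238/(π·0.0443²) = 1.544 m/s
Re = VD/ν = 1.544·0.0443/1.32×10^-6 = 5.18×10^4 → turbulent
ε/D = 0.24/44.3 = 0.00542
Swamee-Jain: f = 0.03314
h_f = f(L/D)V²/(2g) = 0.03314·(122/0.0443)·1.544²/(2·9.81) = 11.09 m

h_f ≈ 11.1 m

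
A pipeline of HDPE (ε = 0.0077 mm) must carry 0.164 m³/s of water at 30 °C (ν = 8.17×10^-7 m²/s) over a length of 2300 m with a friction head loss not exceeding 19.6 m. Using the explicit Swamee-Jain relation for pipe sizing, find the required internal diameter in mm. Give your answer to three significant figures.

Swamee-Jain (Type III): D = 0.66·[ε^1.25·(LQ²/(gh_f))^4.75 + ν·Q^9.4·(L/(gh_f))^5.2]^0.04
LQ²/(gh_f) = 0.3217; L/(gh_f) = 11.96
Term 1 = ε^1.25·(…)^4.75 = 1.86×10^-9; Term 2 = ν·Q^9.4·(…)^5.2 = 1.37×10^-8
D = 0.66·(1.86×10^-9 + 1.37×10^-8)^0.04 = 0.3215 m = 322 mm
Check: V = 2.02 m/s, Re = 7.95×10^5, f = 0.01256, h_f = 18.7 m ≈ 19.6 m ✓

D ≈ 322 mm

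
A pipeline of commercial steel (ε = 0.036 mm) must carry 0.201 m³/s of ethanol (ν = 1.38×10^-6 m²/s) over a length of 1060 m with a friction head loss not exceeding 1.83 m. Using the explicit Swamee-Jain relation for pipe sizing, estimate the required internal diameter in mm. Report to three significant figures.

D ≈ 496 mm

Swamee-Jain (Type III): D = 0.66·[ε^1.25·(LQ²/(gh_f))^4.75 + ν·Q^9.4·(L/(gh_f))^5.2]^0.04
LQ²/(gh_f) = 2.385; L/(gh_f) = 59.05
Term 1 = ε^1.25·(…)^4.75 = 1.73×10^-4; Term 2 = ν·Q^9.4·(…)^5.2 = 6.31×10^-4
D = 0.66·(1.73×10^-4 + 6.31×10^-4)^0.04 = 0.4963 m = 496 mm
Check: V = 1.04 m/s, Re = 3.74×10^5, f = 0.01469, h_f = 1.73 m ≈ 1.83 m ✓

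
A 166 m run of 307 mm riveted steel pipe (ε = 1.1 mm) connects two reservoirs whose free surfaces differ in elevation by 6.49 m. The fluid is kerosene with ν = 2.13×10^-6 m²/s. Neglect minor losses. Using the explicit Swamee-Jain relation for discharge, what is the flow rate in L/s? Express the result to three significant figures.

Q ≈ 215 L/s

Swamee-Jain (Type II): Q = -0.965·√(gD⁵h_f/L)·ln[ε/(3.7D) + √(3.17ν²L/(gD³h_f))]
√(gD⁵h_f/L) = √(9.81·0.307⁵·6.49/166) = 0.03234
ε/(3.7D) = 9.68×10^-4; √(3.17ν²L/(gD³h_f)) = 3.60×10^-5
Q = -0.965·0.03234·ln(0.001004) = 0.2154 m³/s
Check: V = 2.91 m/s, Re = 4.19×10^5, f = 0.02792, h_f = 6.52 m ≈ 6.49 m ✓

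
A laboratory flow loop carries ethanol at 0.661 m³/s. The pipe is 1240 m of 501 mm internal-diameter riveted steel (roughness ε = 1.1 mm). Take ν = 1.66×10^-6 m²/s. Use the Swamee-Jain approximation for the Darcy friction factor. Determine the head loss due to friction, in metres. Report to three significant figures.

V = 4Q/(πD²) = 4·0.661/(π·0.501²) = 3.353 m/s
Re = VD/ν = 3.353·0.501/1.66×10^-6 = 1.01×10^6 → turbulent
ε/D = 1.1/501 = 0.00220
Swamee-Jain: f = 0.02426
h_f = f(L/D)V²/(2g) = 0.02426·(1240/0.501)·3.353²/(2·9.81) = 34.40 m

h_f ≈ 34.4 m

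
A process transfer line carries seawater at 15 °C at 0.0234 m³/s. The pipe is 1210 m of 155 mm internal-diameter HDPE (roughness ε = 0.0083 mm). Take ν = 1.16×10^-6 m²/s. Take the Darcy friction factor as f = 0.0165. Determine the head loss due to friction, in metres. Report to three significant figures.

V = 4Q/(πD²) = 4·0.0234/(π·0.155²) = 1.240 m/s
h_f = f(L/D)V²/(2g) = 0.01650·(1210/0.155)·1.240²/(2·9.81) = 10.10 m

h_f ≈ 10.1 m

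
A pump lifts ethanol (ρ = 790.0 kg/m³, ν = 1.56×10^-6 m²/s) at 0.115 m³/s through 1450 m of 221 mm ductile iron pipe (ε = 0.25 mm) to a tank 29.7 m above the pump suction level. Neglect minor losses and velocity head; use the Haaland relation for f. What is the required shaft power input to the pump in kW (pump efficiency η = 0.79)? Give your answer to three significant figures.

P_shaft ≈ 104 kW

V = 4Q/(πD²) = 2.998 m/s; Re = 4.25×10^5; ε/D = 0.00113; f = 0.02084
h_f = f(L/D)V²/2g = 62.63 m
Total head H = z + h_f = 29.7 + 62.63 = 92.33 m
P_hyd = ρgQH = 790.0·9.81·0.115·92.33 = 82.29 kW
P_shaft = P_hyd/η = 82.29/0.79 = 104.2 kW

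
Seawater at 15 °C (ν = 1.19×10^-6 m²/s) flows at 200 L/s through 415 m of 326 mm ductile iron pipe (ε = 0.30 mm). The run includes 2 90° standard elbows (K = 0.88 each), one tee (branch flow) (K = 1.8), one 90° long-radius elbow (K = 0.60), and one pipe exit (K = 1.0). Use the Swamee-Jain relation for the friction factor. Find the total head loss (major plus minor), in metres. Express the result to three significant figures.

H_L ≈ 8.90 m

V = 4Q/(πD²) = 2.396 m/s; V²/2g = 0.2926 m
Re = 6.56×10^5, ε/D = 9.20×10^-4 → f = 0.01984 (Swamee-Jain)
Major: h_f = f(L/D)·V²/2g = 0.01984·1273·0.2926 = 7.391 m
Minor: ΣK = 5.16; h_m = ΣK·V²/2g = 1.510 m
Total H_L = 7.391 + 1.510 = 8.901 m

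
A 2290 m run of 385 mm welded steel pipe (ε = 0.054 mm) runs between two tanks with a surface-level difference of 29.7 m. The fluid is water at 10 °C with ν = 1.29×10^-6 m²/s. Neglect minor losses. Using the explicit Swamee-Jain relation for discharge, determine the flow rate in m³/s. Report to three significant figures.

Q ≈ 0.305 m³/s

Swamee-Jain (Type II): Q = -0.965·√(gD⁵h_f/L)·ln[ε/(3.7D) + √(3.17ν²L/(gD³h_f))]
√(gD⁵h_f/L) = √(9.81·0.385⁵·29.7/2290) = 0.03281
ε/(3.7D) = 3.79×10^-5; √(3.17ν²L/(gD³h_f)) = 2.70×10^-5
Q = -0.965·0.03281·ln(6.486×10^-5) = 0.3053 m³/s
Check: V = 2.62 m/s, Re = 7.83×10^5, f = 0.01432, h_f = 29.9 m ≈ 29.7 m ✓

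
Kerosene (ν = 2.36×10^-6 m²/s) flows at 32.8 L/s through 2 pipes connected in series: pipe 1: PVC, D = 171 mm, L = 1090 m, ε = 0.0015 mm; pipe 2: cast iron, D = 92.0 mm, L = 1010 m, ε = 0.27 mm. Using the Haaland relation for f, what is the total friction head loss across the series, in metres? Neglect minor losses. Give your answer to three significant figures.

Pipe 1: V = 1.428 m/s, Re = 1.03×10^5, ε/D = 8.77×10^-6, f = 0.01773, h_1 = f(L/D)V²/2g = 11.75 m
Pipe 2: V = 4.934 m/s, Re = 1.92×10^5, ε/D = 0.00293, f = 0.02669, h_2 = f(L/D)V²/2g = 363.6 m
Series → Q common, losses add: H = Σh = 375.3 m

H ≈ 375 m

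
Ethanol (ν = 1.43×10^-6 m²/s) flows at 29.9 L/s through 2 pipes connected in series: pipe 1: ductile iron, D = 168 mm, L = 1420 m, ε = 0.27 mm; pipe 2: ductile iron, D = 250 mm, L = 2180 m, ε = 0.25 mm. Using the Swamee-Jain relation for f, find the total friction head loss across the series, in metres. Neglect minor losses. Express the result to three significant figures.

Pipe 1: V = 1.349 m/s, Re = 1.58×10^5, ε/D = 0.00161, f = 0.02358, h_1 = f(L/D)V²/2g = 18.48 m
Pipe 2: V = 0.6091 m/s, Re = 1.06×10^5, ε/D = 0.00100, f = 0.02221, h_2 = f(L/D)V²/2g = 3.663 m
Series → Q common, losses add: H = Σh = 22.14 m

H ≈ 22.1 m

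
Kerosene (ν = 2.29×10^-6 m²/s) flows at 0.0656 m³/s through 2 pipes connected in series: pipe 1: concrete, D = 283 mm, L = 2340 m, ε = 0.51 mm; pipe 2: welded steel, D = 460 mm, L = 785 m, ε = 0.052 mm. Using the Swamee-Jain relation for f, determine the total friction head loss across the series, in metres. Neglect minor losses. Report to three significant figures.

H ≈ 11.5 m

Pipe 1: V = 1.043 m/s, Re = 1.29×10^5, ε/D = 0.00180, f = 0.02442, h_1 = f(L/D)V²/2g = 11.19 m
Pipe 2: V = 0.3947 m/s, Re = 7.93×10^4, ε/D = 1.13×10^-4, f = 0.01935, h_2 = f(L/D)V²/2g = 0.2622 m
Series → Q common, losses add: H = Σh = 11.46 m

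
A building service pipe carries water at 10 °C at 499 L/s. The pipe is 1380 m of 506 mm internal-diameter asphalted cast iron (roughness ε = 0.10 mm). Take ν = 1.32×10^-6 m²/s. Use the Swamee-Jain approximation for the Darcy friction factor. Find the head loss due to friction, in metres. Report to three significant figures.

h_f ≈ 12.7 m

V = 4Q/(πD²) = 4·0.499/(π·0.506²) = 2.481 m/s
Re = VD/ν = 2.481·0.506/1.32×10^-6 = 9.51×10^5 → turbulent
ε/D = 0.10/506 = 1.98×10^-4
Swamee-Jain: f = 0.01479
h_f = f(L/D)V²/(2g) = 0.01479·(1380/0.506)·2.481²/(2·9.81) = 12.66 m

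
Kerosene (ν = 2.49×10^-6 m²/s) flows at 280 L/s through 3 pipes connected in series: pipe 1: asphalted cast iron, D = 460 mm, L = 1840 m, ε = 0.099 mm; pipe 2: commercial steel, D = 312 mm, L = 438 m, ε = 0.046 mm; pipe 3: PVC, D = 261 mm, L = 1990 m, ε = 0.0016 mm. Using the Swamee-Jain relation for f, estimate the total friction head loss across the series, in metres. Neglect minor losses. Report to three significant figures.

Pipe 1: V = 1.685 m/s, Re = 3.11×10^5, ε/D = 2.15×10^-4, f = 0.01637, h_1 = f(L/D)V²/2g = 9.472 m
Pipe 2: V = 3.662 m/s, Re = 4.59×10^5, ε/D = 1.47×10^-4, f = 0.01512, h_2 = f(L/D)V²/2g = 14.51 m
Pipe 3: V = 5.233 m/s, Re = 5.49×10^5, ε/D = 6.13×10^-6, f = 0.01298, h_3 = f(L/D)V²/2g = 138.2 m
Series → Q common, losses add: H = Σh = 162.2 m

H ≈ 162 m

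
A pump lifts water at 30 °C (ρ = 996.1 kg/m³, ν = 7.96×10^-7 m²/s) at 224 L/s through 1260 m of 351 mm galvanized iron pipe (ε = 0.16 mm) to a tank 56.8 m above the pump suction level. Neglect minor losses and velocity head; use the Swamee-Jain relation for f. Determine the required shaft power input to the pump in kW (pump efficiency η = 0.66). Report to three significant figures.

P_shaft ≈ 244 kW

V = 4Q/(πD²) = 2.315 m/s; Re = 1.02×10^6; ε/D = 4.56×10^-4; f = 0.01698
h_f = f(L/D)V²/2g = 16.65 m
Total head H = z + h_f = 56.8 + 16.65 = 73.45 m
P_hyd = ρgQH = 996.1·9.81·0.224·73.45 = 160.8 kW
P_shaft = P_hyd/η = 160.8/0.66 = 243.6 kW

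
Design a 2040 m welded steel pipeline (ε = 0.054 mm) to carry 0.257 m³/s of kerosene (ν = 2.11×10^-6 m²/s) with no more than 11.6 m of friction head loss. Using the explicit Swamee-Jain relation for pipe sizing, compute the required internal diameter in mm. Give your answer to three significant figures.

Swamee-Jain (Type III): D = 0.66·[ε^1.25·(LQ²/(gh_f))^4.75 + ν·Q^9.4·(L/(gh_f))^5.2]^0.04
LQ²/(gh_f) = 1.184; L/(gh_f) = 17.93
Term 1 = ε^1.25·(…)^4.75 = 1.03×10^-5; Term 2 = ν·Q^9.4·(…)^5.2 = 1.98×10^-5
D = 0.66·(1.03×10^-5 + 1.98×10^-5)^0.04 = 0.4352 m = 435 mm
Check: V = 1.73 m/s, Re = 3.56×10^5, f = 0.01532, h_f = 10.9 m ≈ 11.6 m ✓

D ≈ 435 mm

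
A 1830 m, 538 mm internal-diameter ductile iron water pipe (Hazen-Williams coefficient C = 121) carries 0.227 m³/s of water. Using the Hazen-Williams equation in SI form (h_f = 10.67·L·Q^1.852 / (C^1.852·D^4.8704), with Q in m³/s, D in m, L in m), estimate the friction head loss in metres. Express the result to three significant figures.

h_f ≈ 3.56 m

h_f = 10.67·1830·0.227^1.852 / (121^1.852·0.538^4.8704) = 3.563 m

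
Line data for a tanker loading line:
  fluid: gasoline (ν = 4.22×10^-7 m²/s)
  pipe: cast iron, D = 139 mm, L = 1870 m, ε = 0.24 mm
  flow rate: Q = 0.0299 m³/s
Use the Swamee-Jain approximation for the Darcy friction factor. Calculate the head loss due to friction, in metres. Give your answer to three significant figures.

h_f ≈ 61.1 m

V = 4Q/(πD²) = 4·0.0299/(π·0.139²) = 1.970 m/s
Re = VD/ν = 1.970·0.139/4.22×10^-7 = 6.49×10^5 → turbulent
ε/D = 0.24/139 = 0.00173
Swamee-Jain: f = 0.02295
h_f = f(L/D)V²/(2g) = 0.02295·(1870/0.139)·1.970²/(2·9.81) = 61.09 m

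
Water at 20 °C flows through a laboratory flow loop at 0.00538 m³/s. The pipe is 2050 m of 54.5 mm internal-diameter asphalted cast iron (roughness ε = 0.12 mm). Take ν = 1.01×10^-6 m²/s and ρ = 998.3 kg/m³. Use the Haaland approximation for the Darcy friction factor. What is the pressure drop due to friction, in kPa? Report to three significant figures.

Δp ≈ 2520 kPa

V = 4Q/(πD²) = 4·0.00538/(π·0.0545²) = 2.306 m/s
Re = VD/ν = 2.306·0.0545/1.01×10^-6 = 1.24×10^5 → turbulent
ε/D = 0.12/54.5 = 0.00220
Haaland: f = 0.02524
h_f = f(L/D)V²/(2g) = 0.02524·(2050/0.0545)·2.306²/(2·9.81) = 257.3 m
Δp = ρg·h_f = 998.3·9.81·257.3 = 2520 kPa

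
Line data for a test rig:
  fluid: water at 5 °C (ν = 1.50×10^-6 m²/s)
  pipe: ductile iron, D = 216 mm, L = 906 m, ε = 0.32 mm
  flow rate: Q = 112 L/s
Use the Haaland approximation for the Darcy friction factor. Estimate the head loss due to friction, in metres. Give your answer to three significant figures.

h_f ≈ 44.2 m

V = 4Q/(πD²) = 4·0.112/(π·0.216²) = 3.056 m/s
Re = VD/ν = 3.056·0.216/1.50×10^-6 = 4.40×10^5 → turbulent
ε/D = 0.32/216 = 0.00148
Haaland: f = 0.02215
h_f = f(L/D)V²/(2g) = 0.02215·(906/0.216)·3.056²/(2·9.81) = 44.24 m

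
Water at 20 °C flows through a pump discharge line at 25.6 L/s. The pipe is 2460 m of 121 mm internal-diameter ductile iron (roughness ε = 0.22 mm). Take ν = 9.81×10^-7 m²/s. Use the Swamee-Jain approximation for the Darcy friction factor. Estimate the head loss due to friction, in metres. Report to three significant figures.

h_f ≈ 122 m

V = 4Q/(πD²) = 4·0.0256/(π·0.121²) = 2.226 m/s
Re = VD/ν = 2.226·0.121/9.81×10^-7 = 2.75×10^5 → turbulent
ε/D = 0.22/121 = 0.00182
Swamee-Jain: f = 0.02369
h_f = f(L/D)V²/(2g) = 0.02369·(2460/0.121)·2.226²/(2·9.81) = 121.7 m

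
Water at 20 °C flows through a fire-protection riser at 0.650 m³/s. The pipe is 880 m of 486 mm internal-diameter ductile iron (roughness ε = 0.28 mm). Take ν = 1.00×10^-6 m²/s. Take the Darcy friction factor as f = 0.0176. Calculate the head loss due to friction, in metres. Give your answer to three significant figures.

h_f ≈ 19.9 m

V = 4Q/(πD²) = 4·0.650/(π·0.486²) = 3.504 m/s
h_f = f(L/D)V²/(2g) = 0.01760·(880/0.486)·3.504²/(2·9.81) = 19.94 m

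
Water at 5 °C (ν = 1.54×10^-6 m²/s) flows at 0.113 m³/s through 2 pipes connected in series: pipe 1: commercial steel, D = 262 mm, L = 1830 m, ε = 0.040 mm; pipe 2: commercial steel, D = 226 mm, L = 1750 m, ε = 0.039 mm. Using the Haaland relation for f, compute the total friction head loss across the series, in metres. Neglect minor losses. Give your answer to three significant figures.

H ≈ 71.9 m

Pipe 1: V = 2.096 m/s, Re = 3.57×10^5, ε/D = 1.53×10^-4, f = 0.01536, h_1 = f(L/D)V²/2g = 24.03 m
Pipe 2: V = 2.817 m/s, Re = 4.13×10^5, ε/D = 1.73×10^-4, f = 0.01530, h_2 = f(L/D)V²/2g = 47.92 m
Series → Q common, losses add: H = Σh = 71.94 m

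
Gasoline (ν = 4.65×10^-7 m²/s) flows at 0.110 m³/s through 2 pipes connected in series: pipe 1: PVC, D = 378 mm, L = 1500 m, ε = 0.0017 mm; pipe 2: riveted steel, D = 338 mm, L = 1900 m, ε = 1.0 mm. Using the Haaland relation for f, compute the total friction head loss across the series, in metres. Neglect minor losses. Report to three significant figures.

H ≈ 13.7 m

Pipe 1: V = 0.9802 m/s, Re = 7.97×10^5, ε/D = 4.50×10^-6, f = 0.01211, h_1 = f(L/D)V²/2g = 2.353 m
Pipe 2: V = 1.226 m/s, Re = 8.91×10^5, ε/D = 0.00296, f = 0.02625, h_2 = f(L/D)V²/2g = 11.31 m
Series → Q common, losses add: H = Σh = 13.66 m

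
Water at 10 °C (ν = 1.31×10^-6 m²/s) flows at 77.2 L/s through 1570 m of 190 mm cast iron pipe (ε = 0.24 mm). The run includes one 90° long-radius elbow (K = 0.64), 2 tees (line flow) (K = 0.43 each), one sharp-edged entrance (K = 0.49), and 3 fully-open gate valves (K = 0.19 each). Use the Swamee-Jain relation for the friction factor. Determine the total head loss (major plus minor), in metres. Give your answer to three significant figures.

H_L ≈ 68.3 m

V = 4Q/(πD²) = 2.723 m/s; V²/2g = 0.3779 m
Re = 3.95×10^5, ε/D = 0.00126 → f = 0.02157 (Swamee-Jain)
Major: h_f = f(L/D)·V²/2g = 0.02157·8263·0.3779 = 67.35 m
Minor: ΣK = 2.56; h_m = ΣK·V²/2g = 0.9673 m
Total H_L = 67.35 + 0.9673 = 68.32 m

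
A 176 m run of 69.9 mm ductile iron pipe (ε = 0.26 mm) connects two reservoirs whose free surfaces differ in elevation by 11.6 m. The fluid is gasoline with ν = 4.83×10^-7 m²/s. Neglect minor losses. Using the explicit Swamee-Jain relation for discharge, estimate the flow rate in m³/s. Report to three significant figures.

Q ≈ 0.00686 m³/s

Swamee-Jain (Type II): Q = -0.965·√(gD⁵h_f/L)·ln[ε/(3.7D) + √(3.17ν²L/(gD³h_f))]
√(gD⁵h_f/L) = √(9.81·0.0699⁵·11.6/176) = 0.001039
ε/(3.7D) = 0.00101; √(3.17ν²L/(gD³h_f)) = 5.79×10^-5
Q = -0.965·0.001039·ln(0.001063) = 0.006863 m³/s
Check: V = 1.79 m/s, Re = 2.59×10^5, f = 0.02843, h_f = 11.7 m ≈ 11.6 m ✓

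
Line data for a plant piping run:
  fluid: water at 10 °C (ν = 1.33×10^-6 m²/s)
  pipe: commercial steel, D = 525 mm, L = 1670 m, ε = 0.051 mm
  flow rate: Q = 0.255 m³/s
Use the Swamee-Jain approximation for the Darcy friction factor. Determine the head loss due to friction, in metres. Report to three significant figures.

V = 4Q/(πD²) = 4·0.255/(π·0.525²) = 1.178 m/s
Re = VD/ν = 1.178·0.525/1.33×10^-6 = 4.65×10^5 → turbulent
ε/D = 0.051/525 = 9.71×10^-5
Swamee-Jain: f = 0.01456
h_f = f(L/D)V²/(2g) = 0.01456·(1670/0.525)·1.178²/(2·9.81) = 3.275 m

h_f ≈ 3.28 m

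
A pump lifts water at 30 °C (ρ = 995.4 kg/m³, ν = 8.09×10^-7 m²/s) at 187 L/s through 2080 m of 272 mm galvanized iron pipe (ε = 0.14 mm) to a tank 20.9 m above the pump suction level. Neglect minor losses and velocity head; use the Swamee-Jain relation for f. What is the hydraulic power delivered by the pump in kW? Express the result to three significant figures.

V = 4Q/(πD²) = 3.218 m/s; Re = 1.08×10^6; ε/D = 5.15×10^-4; f = 0.01736
h_f = f(L/D)V²/2g = 70.08 m
Total head H = z + h_f = 20.9 + 70.08 = 90.98 m
P_hyd = ρgQH = 995.4·9.81·0.187·90.98 = 166.1 kW

P_hyd ≈ 166 kW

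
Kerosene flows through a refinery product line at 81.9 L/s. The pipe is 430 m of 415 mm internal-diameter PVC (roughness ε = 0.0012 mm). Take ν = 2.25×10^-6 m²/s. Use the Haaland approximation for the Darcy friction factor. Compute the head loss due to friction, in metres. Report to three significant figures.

h_f ≈ 0.337 m

V = 4Q/(πD²) = 4·0.0819/(π·0.415²) = 0.6055 m/s
Re = VD/ν = 0.6055·0.415/2.25×10^-6 = 1.12×10^5 → turbulent
ε/D = 0.0012/415 = 2.89×10^-6
Haaland: f = 0.01743
h_f = f(L/D)V²/(2g) = 0.01743·(430/0.415)·0.6055²/(2·9.81) = 0.3375 m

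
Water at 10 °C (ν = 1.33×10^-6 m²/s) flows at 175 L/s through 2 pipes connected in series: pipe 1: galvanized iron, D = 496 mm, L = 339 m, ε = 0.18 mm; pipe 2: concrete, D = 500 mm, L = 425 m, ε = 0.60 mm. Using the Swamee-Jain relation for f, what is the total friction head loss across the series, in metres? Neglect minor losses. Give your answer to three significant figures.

Pipe 1: V = 0.9057 m/s, Re = 3.38×10^5, ε/D = 3.63×10^-4, f = 0.01732, h_1 = f(L/D)V²/2g = 0.4949 m
Pipe 2: V = 0.8913 m/s, Re = 3.35×10^5, ε/D = 0.00120, f = 0.02145, h_2 = f(L/D)V²/2g = 0.7381 m
Series → Q common, losses add: H = Σh = 1.233 m

H ≈ 1.23 m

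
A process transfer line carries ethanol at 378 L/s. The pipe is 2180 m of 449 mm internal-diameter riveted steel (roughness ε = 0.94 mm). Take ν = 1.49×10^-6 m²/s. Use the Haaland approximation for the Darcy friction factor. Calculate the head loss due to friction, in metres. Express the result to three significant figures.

V = 4Q/(πD²) = 4·0.378/(π·0.449²) = 2.387 m/s
Re = VD/ν = 2.387·0.449/1.49×10^-6 = 7.19×10^5 → turbulent
ε/D = 0.94/449 = 0.00209
Haaland: f = 0.02397
h_f = f(L/D)V²/(2g) = 0.02397·(2180/0.449)·2.387²/(2·9.81) = 33.81 m

h_f ≈ 33.8 m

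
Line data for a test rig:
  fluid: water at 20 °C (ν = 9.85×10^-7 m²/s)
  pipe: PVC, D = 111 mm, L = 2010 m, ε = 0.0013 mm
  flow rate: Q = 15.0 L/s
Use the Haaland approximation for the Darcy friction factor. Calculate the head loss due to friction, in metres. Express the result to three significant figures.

V = 4Q/(πD²) = 4·0.0150/(π·0.111²) = 1.550 m/s
Re = VD/ν = 1.550·0.111/9.85×10^-7 = 1.75×10^5 → turbulent
ε/D = 0.0013/111 = 1.17×10^-5
Haaland: f = 0.01598
h_f = f(L/D)V²/(2g) = 0.01598·(2010/0.111)·1.550²/(2·9.81) = 35.44 m

h_f ≈ 35.4 m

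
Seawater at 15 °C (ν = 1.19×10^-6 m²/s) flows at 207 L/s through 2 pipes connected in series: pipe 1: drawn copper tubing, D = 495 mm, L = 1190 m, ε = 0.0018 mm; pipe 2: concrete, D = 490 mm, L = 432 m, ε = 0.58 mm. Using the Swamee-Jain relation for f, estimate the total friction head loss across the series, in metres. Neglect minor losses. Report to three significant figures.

Pipe 1: V = 1.076 m/s, Re = 4.47×10^5, ε/D = 3.64×10^-6, f = 0.01341, h_1 = f(L/D)V²/2g = 1.901 m
Pipe 2: V = 1.098 m/s, Re = 4.52×10^5, ε/D = 0.00118, f = 0.02118, h_2 = f(L/D)V²/2g = 1.147 m
Series → Q common, losses add: H = Σh = 3.048 m

H ≈ 3.05 m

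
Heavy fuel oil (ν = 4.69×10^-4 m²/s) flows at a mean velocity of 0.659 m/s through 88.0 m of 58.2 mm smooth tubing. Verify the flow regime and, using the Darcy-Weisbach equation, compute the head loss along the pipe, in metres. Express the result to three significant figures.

h_f ≈ 26.2 m

Re = VD/ν = 0.659·0.05820/4.69×10^-4 = 81.8 → laminar (Re < 2300)
f = 64/Re = 0.7826
h_f = f(L/D)V²/(2g) = 0.7826·(88.0/0.05820)·0.659²/(2·9.81) = 26.19 m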